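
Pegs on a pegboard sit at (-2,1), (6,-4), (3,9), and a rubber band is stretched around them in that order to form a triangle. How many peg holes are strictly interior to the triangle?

Using the shoelace formula, 2A = |[(-2)·(-4) − 6·1] + [6·9 − 3·(-4)] + [3·1 − (-2)·9]| = 89, so the area is 89/2.
The number of boundary lattice points is Σ gcd(|Δx|,|Δy|) = gcd(8,5) + gcd(3,13) + gcd(5,8) = 1+1+1 = 3.
Pick's theorem gives I = A − B/2 + 1 = 89/2 − 3/2 + 1 = 44.

44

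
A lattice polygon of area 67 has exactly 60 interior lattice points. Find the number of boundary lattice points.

16

Pick's theorem gives A = I + B/2 − 1, so B = 2(A − I + 1) = 2(67 − 60 + 1) = 16.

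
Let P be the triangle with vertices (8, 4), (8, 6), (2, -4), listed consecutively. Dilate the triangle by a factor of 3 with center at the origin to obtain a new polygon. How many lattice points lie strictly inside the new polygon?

The shoelace formula gives twice the area as |(8·6 − 8·4) + (8·(-4) − 2·6) + (2·4 − 8·(-4))| = 12, so the area is 6.
Along each edge there are gcd(|Δx|,|Δy|)+1 lattice points, so counting each shared vertex once the boundary has gcd(0,2) + gcd(6,10) + gcd(6,8) = 2+2+2 = 6.
Scaling by 3 multiplies the area by 3² = 9 (so the new area is 54) and multiplies the boundary lattice-point count by 3, giving 18.
By Pick's theorem, the interior count of the dilated polygon is 54 − 18/2 + 1 = 46.

46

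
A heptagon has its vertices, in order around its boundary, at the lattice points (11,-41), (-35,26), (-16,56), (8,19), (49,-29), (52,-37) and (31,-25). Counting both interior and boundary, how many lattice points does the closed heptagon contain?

Using the shoelace formula, 2A = |(11·26 − (-35)·(-41)) + ((-35)·56 − (-16)·26) + ((-16)·19 − 8·56) + (8·(-29) − 49·19) + (49·(-37) − 52·(-29)) + (52·(-25) − 31·(-37)) + (31·(-41) − 11·(-25))| = 6062, so the area is 3031.
The number of boundary lattice points is Σ gcd(|Δx|,|Δy|) = gcd(46,67) + gcd(19,30) + gcd(24,37) + gcd(41,48) + gcd(3,8) + gcd(21,12) + gcd(20,16) = 1+1+1+1+1+3+4 = 12.
Pick's theorem gives I = A − B/2 + 1 = 3031 − 12/2 + 1 = 3026, so the closed region contains I + B = 3026 + 12 = 3038 lattice points.

3038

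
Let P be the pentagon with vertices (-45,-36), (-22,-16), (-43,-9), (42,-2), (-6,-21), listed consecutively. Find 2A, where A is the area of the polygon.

By the shoelace formula, twice the signed area is |((-45)·(-16) − (-22)·(-36)) + ((-22)·(-9) − (-43)·(-16)) + ((-43)·(-2) − 42·(-9)) + (42·(-21) − (-6)·(-2)) + ((-6)·(-36) − (-45)·(-21))| = 1721, so the area is 1721/2.

1721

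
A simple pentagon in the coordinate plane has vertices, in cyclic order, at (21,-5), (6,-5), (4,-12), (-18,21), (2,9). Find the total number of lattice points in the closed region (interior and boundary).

By the shoelace formula, twice the signed area is |(21·(-5) − 6·(-5)) + (6·(-12) − 4·(-5)) + (4·21 − (-18)·(-12)) + ((-18)·9 − 2·21) + (2·(-5) − 21·9)| = 662, so the area is 331.
The number of boundary lattice points is Σ gcd(|Δx|,|Δy|) = gcd(15,0) + gcd(2,7) + gcd(22,33) + gcd(20,12) + gcd(19,14) = 15+1+11+4+1 = 32.
Pick's theorem gives I = A − B/2 + 1 = 331 − 32/2 + 1 = 316, so the closed region contains I + B = 316 + 32 = 348 lattice points.

348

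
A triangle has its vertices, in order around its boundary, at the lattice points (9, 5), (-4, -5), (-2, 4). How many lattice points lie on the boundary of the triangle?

3

Summing gcd(|Δx|,|Δy|) over the edges gives the boundary count: gcd(13,10) + gcd(2,9) + gcd(11,1) = 1+1+1 = 3.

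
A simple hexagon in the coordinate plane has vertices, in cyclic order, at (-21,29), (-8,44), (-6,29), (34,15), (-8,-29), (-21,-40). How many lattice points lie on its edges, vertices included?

76

Summing gcd(|Δx|,|Δy|) over the edges gives the boundary count: gcd(13,15) + gcd(2,15) + gcd(40,14) + gcd(42,44) + gcd(13,11) + gcd(0,69) = 1+1+2+2+1+69 = 76.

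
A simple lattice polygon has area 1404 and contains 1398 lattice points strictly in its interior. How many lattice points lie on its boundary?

14

Pick's theorem gives A = I + B/2 − 1, so B = 2(A − I + 1) = 2(1404 − 1398 + 1) = 14.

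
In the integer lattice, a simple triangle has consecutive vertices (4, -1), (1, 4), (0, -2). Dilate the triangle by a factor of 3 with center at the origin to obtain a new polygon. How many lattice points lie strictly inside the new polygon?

100

Using the shoelace formula, 2A = |(4·4 − 1·(-1)) + (1·(-2) − 0·4) + (0·(-1) − 4·(-2))| = 23, so the area is 11.5.
Along each edge there are gcd(|Δx|,|Δy|)+1 lattice points, so counting each shared vertex once the boundary has gcd(3,5) + gcd(1,6) + gcd(4,1) = 1+1+1 = 3.
Scaling by 3 multiplies the area by 3² = 9 (so the new area is 103.5) and multiplies the boundary lattice-point count by 3, giving 9.
By Pick's theorem, the interior count of the dilated polygon is 103.5 − 9/2 + 1 = 100.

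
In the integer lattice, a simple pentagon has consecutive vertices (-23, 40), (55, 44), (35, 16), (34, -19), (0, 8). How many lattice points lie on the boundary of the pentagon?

9

Summing gcd(|Δx|,|Δy|) over the edges gives the boundary count: gcd(78,4) + gcd(20,28) + gcd(1,35) + gcd(34,27) + gcd(23,32) = 2+4+1+1+1 = 9.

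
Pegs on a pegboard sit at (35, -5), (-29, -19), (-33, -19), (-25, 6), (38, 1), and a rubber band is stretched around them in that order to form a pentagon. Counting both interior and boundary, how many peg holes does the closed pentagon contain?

1025

Using the shoelace formula, 2A = |(35·(-19) − (-29)·(-5)) + ((-29)·(-19) − (-33)·(-19)) + ((-33)·6 − (-25)·(-19)) + ((-25)·1 − 38·6) + (38·(-5) − 35·1)| = 2037, so the area is 1018.5.
The number of boundary lattice points is Σ gcd(|Δx|,|Δy|) = gcd(64,14) + gcd(4,0) + gcd(8,25) + gcd(63,5) + gcd(3,6) = 2+4+1+1+3 = 11.
Pick's theorem gives I = A − B/2 + 1 = 1018.5 − 11/2 + 1 = 1014, so the closed region contains I + B = 1014 + 11 = 1025 lattice points.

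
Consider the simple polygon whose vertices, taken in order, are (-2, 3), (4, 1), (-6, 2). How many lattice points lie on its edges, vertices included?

4

Along each edge there are gcd(|Δx|,|Δy|)+1 lattice points, so counting each shared vertex once the boundary has gcd(6,2) + gcd(10,1) + gcd(4,1) = 2+1+1 = 4.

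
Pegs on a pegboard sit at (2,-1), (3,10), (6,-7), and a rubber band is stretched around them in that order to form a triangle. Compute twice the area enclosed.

50

By the shoelace formula, twice the signed area is |[2·10 − 3·(-1)] + [3·(-7) − 6·10] + [6·(-1) − 2·(-7)]| = 50, so the area is 25.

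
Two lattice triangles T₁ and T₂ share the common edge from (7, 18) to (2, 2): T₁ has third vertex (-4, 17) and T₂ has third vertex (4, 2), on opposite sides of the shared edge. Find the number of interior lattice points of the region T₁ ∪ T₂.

The union is the simple quadrilateral with vertices (7, 18), (-4, 17), (2, 2), (4, 2) in order.
The shoelace formula gives twice the area as |(7·17 − (-4)·18) + ((-4)·2 − 2·17) + (2·2 − 4·2) + (4·18 − 7·2)| = 203, so the area is 203/2.
Along each edge there are gcd(|Δx|,|Δy|)+1 lattice points, so counting each shared vertex once the boundary has gcd(11,1) + gcd(6,15) + gcd(2,0) + gcd(3,16) = 1+3+2+1 = 7.
By Pick's theorem I = A − B/2 + 1 = 203/2 − 7/2 + 1 = 99.

99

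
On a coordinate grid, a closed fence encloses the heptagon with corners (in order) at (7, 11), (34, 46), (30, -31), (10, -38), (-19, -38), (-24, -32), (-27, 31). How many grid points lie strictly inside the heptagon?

By the shoelace formula, twice the signed area is |(7·46 − 34·11) + (34·(-31) − 30·46) + (30·(-38) − 10·(-31)) + (10·(-38) − (-19)·(-38)) + ((-19)·(-32) − (-24)·(-38)) + ((-24)·31 − (-27)·(-32)) + ((-27)·11 − 7·31)| = 6844, so the area is 3422.
The number of boundary lattice points is Σ gcd(|Δx|,|Δy|) = gcd(27,35) + gcd(4,77) + gcd(20,7) + gcd(29,0) + gcd(5,6) + gcd(3,63) + gcd(34,20) = 1+1+1+29+1+3+2 = 38.
By Pick's theorem A = I + B/2 − 1, so I = 3422 − 38/2 + 1 = 3404.

3404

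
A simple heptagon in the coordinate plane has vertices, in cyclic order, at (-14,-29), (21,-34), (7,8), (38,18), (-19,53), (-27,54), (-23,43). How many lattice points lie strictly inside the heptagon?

2697

By the shoelace formula, twice the signed area is |((-14)·(-34) − 21·(-29)) + (21·8 − 7·(-34)) + (7·18 − 38·8) + (38·53 − (-19)·18) + ((-19)·54 − (-27)·53) + ((-27)·43 − (-23)·54) + ((-23)·(-29) − (-14)·43)| = 5424, so the area is 2712.
Along each edge there are gcd(|Δx|,|Δy|)+1 lattice points, so counting each shared vertex once the boundary has gcd(35,5) + gcd(14,42) + gcd(31,10) + gcd(57,35) + gcd(8,1) + gcd(4,11) + gcd(9,72) = 5+14+1+1+1+1+9 = 32.
By Pick's theorem A = I + B/2 − 1, so I = 2712 − 32/2 + 1 = 2697.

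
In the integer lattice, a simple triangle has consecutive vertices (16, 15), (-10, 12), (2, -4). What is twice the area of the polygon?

The shoelace formula gives twice the area as |[16·12 − (-10)·15] + [(-10)·(-4) − 2·12] + [2·15 − 16·(-4)]| = 452, so the area is 226.

452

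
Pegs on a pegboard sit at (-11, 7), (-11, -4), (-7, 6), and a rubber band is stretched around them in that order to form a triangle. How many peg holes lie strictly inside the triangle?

16

By the shoelace formula, twice the signed area is |[(-11)·(-4) − (-11)·7] + [(-11)·6 − (-7)·(-4)] + [(-7)·7 − (-11)·6]| = 44, so the area is 22.
Summing gcd(|Δx|,|Δy|) over the edges gives the boundary count: gcd(0,11) + gcd(4,10) + gcd(4,1) = 11+2+1 = 14.
By Pick's theorem A = I + B/2 − 1, so I = 22 − 14/2 + 1 = 16.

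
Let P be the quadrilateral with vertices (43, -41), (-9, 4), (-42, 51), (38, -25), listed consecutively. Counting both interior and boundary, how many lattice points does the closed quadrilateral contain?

By the shoelace formula, twice the signed area is |[43·4 − (-9)·(-41)] + [(-9)·51 − (-42)·4] + [(-42)·(-25) − 38·51] + [38·(-41) − 43·(-25)]| = 1859, so the area is 1859/2.
The number of boundary lattice points is Σ gcd(|Δx|,|Δy|) = gcd(52,45) + gcd(33,47) + gcd(80,76) + gcd(5,16) = 1+1+4+1 = 7.
Pick's theorem gives I = A − B/2 + 1 = 1859/2 − 7/2 + 1 = 927, so the closed region contains I + B = 927 + 7 = 934 lattice points.

934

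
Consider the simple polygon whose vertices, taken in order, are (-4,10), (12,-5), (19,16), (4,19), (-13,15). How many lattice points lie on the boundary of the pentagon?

13

Along each edge there are gcd(|Δx|,|Δy|)+1 lattice points, so counting each shared vertex once the boundary has gcd(16,15) + gcd(7,21) + gcd(15,3) + gcd(17,4) + gcd(9,5) = 1+7+3+1+1 = 13.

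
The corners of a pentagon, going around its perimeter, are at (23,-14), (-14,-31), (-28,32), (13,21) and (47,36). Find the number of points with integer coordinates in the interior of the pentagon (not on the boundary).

By the shoelace formula, twice the signed area is |(23·(-31) − (-14)·(-14)) + ((-14)·32 − (-28)·(-31)) + ((-28)·21 − 13·32) + (13·36 − 47·21) + (47·(-14) − 23·36)| = 5234, so the area is 2617.
Summing gcd(|Δx|,|Δy|) over the edges gives the boundary count: gcd(37,17) + gcd(14,63) + gcd(41,11) + gcd(34,15) + gcd(24,50) = 1+7+1+1+2 = 12.
By Pick's theorem A = I + B/2 − 1, so I = 2617 − 12/2 + 1 = 2612.

2612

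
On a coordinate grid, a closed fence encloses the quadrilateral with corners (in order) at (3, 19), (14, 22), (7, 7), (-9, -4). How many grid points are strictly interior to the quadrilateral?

The shoelace formula gives twice the area as |[3·22 − 14·19] + [14·7 − 7·22] + [7·(-4) − (-9)·7] + [(-9)·19 − 3·(-4)]| = 380, so the area is 190.
The number of boundary lattice points is Σ gcd(|Δx|,|Δy|) = gcd(11,3) + gcd(7,15) + gcd(16,11) + gcd(12,23) = 1+1+1+1 = 4.
Pick's theorem gives I = A − B/2 + 1 = 190 − 4/2 + 1 = 189.

189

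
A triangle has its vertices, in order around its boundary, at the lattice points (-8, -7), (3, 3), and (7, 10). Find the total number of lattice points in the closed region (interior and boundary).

The shoelace formula gives twice the area as |((-8)·3 − 3·(-7)) + (3·10 − 7·3) + (7·(-7) − (-8)·10)| = 37, so the area is 18.5.
Along each edge there are gcd(|Δx|,|Δy|)+1 lattice points, so counting each shared vertex once the boundary has gcd(11,10) + gcd(4,7) + gcd(15,17) = 1+1+1 = 3.
Pick's theorem gives I = A − B/2 + 1 = 18.5 − 3/2 + 1 = 18, so the closed region contains I + B = 18 + 3 = 21 lattice points.

21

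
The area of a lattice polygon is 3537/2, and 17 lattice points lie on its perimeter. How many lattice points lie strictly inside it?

Pick's theorem A = I + B/2 − 1 rearranges to I = A − B/2 + 1 = 3537/2 − 17/2 + 1 = 1761.

1761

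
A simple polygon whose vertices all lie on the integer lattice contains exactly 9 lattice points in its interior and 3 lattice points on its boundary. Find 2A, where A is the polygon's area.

19

Pick's theorem states A = I + B/2 − 1, so A = 9 + 3/2 − 1 = 19/2.
Hence 2A = 19.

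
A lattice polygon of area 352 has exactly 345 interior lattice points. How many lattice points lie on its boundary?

16

Pick's theorem gives A = I + B/2 − 1, so B = 2(A − I + 1) = 2(352 − 345 + 1) = 16.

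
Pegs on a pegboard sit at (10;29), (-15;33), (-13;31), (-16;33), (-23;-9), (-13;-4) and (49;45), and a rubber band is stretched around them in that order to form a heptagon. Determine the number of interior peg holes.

Using the shoelace formula, 2A = |[10·33 − (-15)·29] + [(-15)·31 − (-13)·33] + [(-13)·33 − (-16)·31] + [(-16)·(-9) − (-23)·33] + [(-23)·(-4) − (-13)·(-9)] + [(-13)·45 − 49·(-4)] + [49·29 − 10·45]| = 2256, so the area is 1128.
The number of boundary lattice points is Σ gcd(|Δx|,|Δy|) = gcd(25,4) + gcd(2,2) + gcd(3,2) + gcd(7,42) + gcd(10,5) + gcd(62,49) + gcd(39,16) = 1+2+1+7+5+1+1 = 18.
By Pick's theorem A = I + B/2 − 1, so I = 1128 − 18/2 + 1 = 1120.

1120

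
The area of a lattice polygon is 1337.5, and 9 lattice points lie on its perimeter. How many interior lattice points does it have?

From Pick's theorem, I = A − B/2 + 1 = 1337.5 − 9/2 + 1 = 1334.

1334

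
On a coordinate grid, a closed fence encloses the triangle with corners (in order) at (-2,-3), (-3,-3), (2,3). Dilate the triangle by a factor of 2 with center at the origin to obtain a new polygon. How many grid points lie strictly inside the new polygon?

By the shoelace formula, twice the signed area is |((-2)·(-3) − (-3)·(-3)) + ((-3)·3 − 2·(-3)) + (2·(-3) − (-2)·3)| = 6, so the area is 3.
Along each edge there are gcd(|Δx|,|Δy|)+1 lattice points, so counting each shared vertex once the boundary has gcd(1,0) + gcd(5,6) + gcd(4,6) = 1+1+2 = 4.
Scaling by 2 multiplies the area by 2² = 4 (so the new area is 12) and multiplies the boundary lattice-point count by 2, giving 8.
By Pick's theorem, the interior count of the dilated polygon is 12 − 8/2 + 1 = 9.

9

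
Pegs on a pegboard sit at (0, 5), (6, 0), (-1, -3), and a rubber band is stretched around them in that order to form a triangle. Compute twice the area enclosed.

53

Using the shoelace formula, 2A = |[0·0 − 6·5] + [6·(-3) − (-1)·0] + [(-1)·5 − 0·(-3)]| = 53, so the area is 53/2.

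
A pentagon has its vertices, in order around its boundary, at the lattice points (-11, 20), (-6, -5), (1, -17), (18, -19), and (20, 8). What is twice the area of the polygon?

The shoelace formula gives twice the area as |((-11)·(-5) − (-6)·20) + ((-6)·(-17) − 1·(-5)) + (1·(-19) − 18·(-17)) + (18·8 − 20·(-19)) + (20·20 − (-11)·8)| = 1581, so the area is 1581/2.

1581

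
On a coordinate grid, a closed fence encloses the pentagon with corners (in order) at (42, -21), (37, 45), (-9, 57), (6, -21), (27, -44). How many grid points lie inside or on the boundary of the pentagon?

Using the shoelace formula, 2A = |[42·45 − 37·(-21)] + [37·57 − (-9)·45] + [(-9)·(-21) − 6·57] + [6·(-44) − 27·(-21)] + [27·(-21) − 42·(-44)]| = 6612, so the area is 3306.
Summing gcd(|Δx|,|Δy|) over the edges gives the boundary count: gcd(5,66) + gcd(46,12) + gcd(15,78) + gcd(21,23) + gcd(15,23) = 1+2+3+1+1 = 8.
Pick's theorem gives I = A − B/2 + 1 = 3306 − 8/2 + 1 = 3303, so the closed region contains I + B = 3303 + 8 = 3311 lattice points.

3311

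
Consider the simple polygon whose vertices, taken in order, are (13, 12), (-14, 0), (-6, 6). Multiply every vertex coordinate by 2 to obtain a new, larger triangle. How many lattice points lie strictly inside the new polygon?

127

By the shoelace formula, twice the signed area is |[13·0 − (-14)·12] + [(-14)·6 − (-6)·0] + [(-6)·12 − 13·6]| = 66, so the area is 33.
Summing gcd(|Δx|,|Δy|) over the edges gives the boundary count: gcd(27,12) + gcd(8,6) + gcd(19,6) = 3+2+1 = 6.
Scaling by 2 multiplies the area by 2² = 4 (so the new area is 132) and multiplies the boundary lattice-point count by 2, giving 12.
By Pick's theorem, the interior count of the dilated polygon is 132 − 12/2 + 1 = 127.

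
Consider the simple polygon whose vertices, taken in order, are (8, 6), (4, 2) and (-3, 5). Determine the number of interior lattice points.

18

Using the shoelace formula, 2A = |[8·2 − 4·6] + [4·5 − (-3)·2] + [(-3)·6 − 8·5]| = 40, so the area is 20.
Summing gcd(|Δx|,|Δy|) over the edges gives the boundary count: gcd(4,4) + gcd(7,3) + gcd(11,1) = 4+1+1 = 6.
By Pick's theorem A = I + B/2 − 1, so I = 20 − 6/2 + 1 = 18.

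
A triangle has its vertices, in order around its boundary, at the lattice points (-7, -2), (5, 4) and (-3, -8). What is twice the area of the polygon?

96

By the shoelace formula, twice the signed area is |[(-7)·4 − 5·(-2)] + [5·(-8) − (-3)·4] + [(-3)·(-2) − (-7)·(-8)]| = 96, so the area is 48.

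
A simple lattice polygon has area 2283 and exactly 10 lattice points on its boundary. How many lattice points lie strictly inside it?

2279

Pick's theorem A = I + B/2 − 1 rearranges to I = A − B/2 + 1 = 2283 − 10/2 + 1 = 2279.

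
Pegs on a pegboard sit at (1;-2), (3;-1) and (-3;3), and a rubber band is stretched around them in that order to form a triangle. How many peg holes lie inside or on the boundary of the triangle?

10

By the shoelace formula, twice the signed area is |[1·(-1) − 3·(-2)] + [3·3 − (-3)·(-1)] + [(-3)·(-2) − 1·3]| = 14, so the area is 7.
The number of boundary lattice points is Σ gcd(|Δx|,|Δy|) = gcd(2,1) + gcd(6,4) + gcd(4,5) = 1+2+1 = 4.
Pick's theorem gives I = A − B/2 + 1 = 7 − 4/2 + 1 = 6, so the closed region contains I + B = 6 + 4 = 10 lattice points.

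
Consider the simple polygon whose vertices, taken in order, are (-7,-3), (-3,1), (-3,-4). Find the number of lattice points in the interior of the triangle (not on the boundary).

Using the shoelace formula, 2A = |((-7)·1 − (-3)·(-3)) + ((-3)·(-4) − (-3)·1) + ((-3)·(-3) − (-7)·(-4))| = 20, so the area is 10.
The number of boundary lattice points is Σ gcd(|Δx|,|Δy|) = gcd(4,4) + gcd(0,5) + gcd(4,1) = 4+5+1 = 10.
By Pick's theorem A = I + B/2 − 1, so I = 10 − 10/2 + 1 = 6.

6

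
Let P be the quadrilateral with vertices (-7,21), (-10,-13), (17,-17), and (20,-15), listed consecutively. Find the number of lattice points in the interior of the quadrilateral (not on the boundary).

The shoelace formula gives twice the area as |[(-7)·(-13) − (-10)·21] + [(-10)·(-17) − 17·(-13)] + [17·(-15) − 20·(-17)] + [20·21 − (-7)·(-15)]| = 1092, so the area is 546.
The number of boundary lattice points is Σ gcd(|Δx|,|Δy|) = gcd(3,34) + gcd(27,4) + gcd(3,2) + gcd(27,36) = 1+1+1+9 = 12.
By Pick's theorem A = I + B/2 − 1, so I = 546 − 12/2 + 1 = 541.

541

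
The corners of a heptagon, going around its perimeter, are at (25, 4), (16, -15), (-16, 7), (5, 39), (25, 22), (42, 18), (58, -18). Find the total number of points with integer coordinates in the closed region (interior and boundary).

1853

Using the shoelace formula, 2A = |(25·(-15) − 16·4) + (16·7 − (-16)·(-15)) + ((-16)·39 − 5·7) + (5·22 − 25·39) + (25·18 − 42·22) + (42·(-18) − 58·18) + (58·4 − 25·(-18))| = 3683, so the area is 3683/2.
Along each edge there are gcd(|Δx|,|Δy|)+1 lattice points, so counting each shared vertex once the boundary has gcd(9,19) + gcd(32,22) + gcd(21,32) + gcd(20,17) + gcd(17,4) + gcd(16,36) + gcd(33,22) = 1+2+1+1+1+4+11 = 21.
Pick's theorem gives I = A − B/2 + 1 = 3683/2 − 21/2 + 1 = 1832, so the closed region contains I + B = 1832 + 21 = 1853 lattice points.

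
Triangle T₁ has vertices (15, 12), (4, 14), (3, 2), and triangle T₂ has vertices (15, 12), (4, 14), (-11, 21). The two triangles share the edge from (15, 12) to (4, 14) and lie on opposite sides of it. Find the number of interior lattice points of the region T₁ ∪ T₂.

The union is the simple quadrilateral with vertices (15, 12), (3, 2), (4, 14), (-11, 21) in order.
By the shoelace formula, twice the signed area is |[15·2 − 3·12] + [3·14 − 4·2] + [4·21 − (-11)·14] + [(-11)·12 − 15·21]| = 181, so the area is 181/2.
Along each edge there are gcd(|Δx|,|Δy|)+1 lattice points, so counting each shared vertex once the boundary has gcd(12,10) + gcd(1,12) + gcd(15,7) + gcd(26,9) = 2+1+1+1 = 5.
By Pick's theorem I = A − B/2 + 1 = 181/2 − 5/2 + 1 = 89.

89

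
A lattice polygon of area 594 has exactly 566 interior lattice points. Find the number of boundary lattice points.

58

Pick's theorem gives A = I + B/2 − 1, so B = 2(A − I + 1) = 2(594 − 566 + 1) = 58.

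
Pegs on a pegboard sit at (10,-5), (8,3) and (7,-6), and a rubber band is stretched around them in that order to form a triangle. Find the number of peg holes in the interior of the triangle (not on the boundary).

The shoelace formula gives twice the area as |(10·3 − 8·(-5)) + (8·(-6) − 7·3) + (7·(-5) − 10·(-6))| = 26, so the area is 13.
Along each edge there are gcd(|Δx|,|Δy|)+1 lattice points, so counting each shared vertex once the boundary has gcd(2,8) + gcd(1,9) + gcd(3,1) = 2+1+1 = 4.
By Pick's theorem A = I + B/2 − 1, so I = 13 − 4/2 + 1 = 12.

12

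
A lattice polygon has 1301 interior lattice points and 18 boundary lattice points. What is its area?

1309

Pick's theorem states A = I + B/2 − 1, so A = 1301 + 18/2 − 1 = 1309.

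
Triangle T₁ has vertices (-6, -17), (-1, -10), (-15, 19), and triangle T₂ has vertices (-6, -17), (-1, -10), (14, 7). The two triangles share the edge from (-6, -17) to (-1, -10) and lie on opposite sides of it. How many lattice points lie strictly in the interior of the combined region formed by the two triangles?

125

The union is the simple quadrilateral with vertices (-6, -17), (-15, 19), (-1, -10), (14, 7) in order.
Using the shoelace formula, 2A = |[(-6)·19 − (-15)·(-17)] + [(-15)·(-10) − (-1)·19] + [(-1)·7 − 14·(-10)] + [14·(-17) − (-6)·7]| = 263, so the area is 263/2.
Summing gcd(|Δx|,|Δy|) over the edges gives the boundary count: gcd(9,36) + gcd(14,29) + gcd(15,17) + gcd(20,24) = 9+1+1+4 = 15.
By Pick's theorem I = A − B/2 + 1 = 263/2 − 15/2 + 1 = 125.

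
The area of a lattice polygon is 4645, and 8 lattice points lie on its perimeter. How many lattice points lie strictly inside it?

From Pick's theorem, I = A − B/2 + 1 = 4645 − 8/2 + 1 = 4642.

4642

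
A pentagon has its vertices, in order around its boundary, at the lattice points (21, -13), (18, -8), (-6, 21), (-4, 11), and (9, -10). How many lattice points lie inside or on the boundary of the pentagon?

By the shoelace formula, twice the signed area is |[21·(-8) − 18·(-13)] + [18·21 − (-6)·(-8)] + [(-6)·11 − (-4)·21] + [(-4)·(-10) − 9·11] + [9·(-13) − 21·(-10)]| = 448, so the area is 224.
Summing gcd(|Δx|,|Δy|) over the edges gives the boundary count: gcd(3,5) + gcd(24,29) + gcd(2,10) + gcd(13,21) + gcd(12,3) = 1+1+2+1+3 = 8.
Pick's theorem gives I = A − B/2 + 1 = 224 − 8/2 + 1 = 221, so the closed region contains I + B = 221 + 8 = 229 lattice points.

229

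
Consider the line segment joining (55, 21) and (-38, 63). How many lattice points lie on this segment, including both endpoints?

The number of lattice points on a segment between lattice points is gcd(|Δx|,|Δy|) + 1 = gcd(93,42) + 1 = 3 + 1 = 4.

4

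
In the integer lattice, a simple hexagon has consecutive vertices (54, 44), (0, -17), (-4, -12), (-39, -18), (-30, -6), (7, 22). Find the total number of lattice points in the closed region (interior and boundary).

1598

Using the shoelace formula, 2A = |[54·(-17) − 0·44] + [0·(-12) − (-4)·(-17)] + [(-4)·(-18) − (-39)·(-12)] + [(-39)·(-6) − (-30)·(-18)] + [(-30)·22 − 7·(-6)] + [7·44 − 54·22]| = 3186, so the area is 1593.
Summing gcd(|Δx|,|Δy|) over the edges gives the boundary count: gcd(54,61) + gcd(4,5) + gcd(35,6) + gcd(9,12) + gcd(37,28) + gcd(47,22) = 1+1+1+3+1+1 = 8.
Pick's theorem gives I = A − B/2 + 1 = 1593 − 8/2 + 1 = 1590, so the closed region contains I + B = 1590 + 8 = 1598 lattice points.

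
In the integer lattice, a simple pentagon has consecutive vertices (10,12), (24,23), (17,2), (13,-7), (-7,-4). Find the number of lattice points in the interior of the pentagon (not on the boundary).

By the shoelace formula, twice the signed area is |[10·23 − 24·12] + [24·2 − 17·23] + [17·(-7) − 13·2] + [13·(-4) − (-7)·(-7)] + [(-7)·12 − 10·(-4)]| = 691, so the area is 691/2.
Along each edge there are gcd(|Δx|,|Δy|)+1 lattice points, so counting each shared vertex once the boundary has gcd(14,11) + gcd(7,21) + gcd(4,9) + gcd(20,3) + gcd(17,16) = 1+7+1+1+1 = 11.
By Pick's theorem A = I + B/2 − 1, so I = 691/2 − 11/2 + 1 = 341.

341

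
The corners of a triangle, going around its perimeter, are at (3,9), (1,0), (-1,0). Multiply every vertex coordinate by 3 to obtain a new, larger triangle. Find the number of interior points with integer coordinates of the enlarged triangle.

76

The shoelace formula gives twice the area as |(3·0 − 1·9) + (1·0 − (-1)·0) + ((-1)·9 − 3·0)| = 18, so the area is 9.
Summing gcd(|Δx|,|Δy|) over the edges gives the boundary count: gcd(2,9) + gcd(2,0) + gcd(4,9) = 1+2+1 = 4.
Scaling by 3 multiplies the area by 3² = 9 (so the new area is 81) and multiplies the boundary lattice-point count by 3, giving 12.
By Pick's theorem, the interior count of the dilated polygon is 81 − 12/2 + 1 = 76.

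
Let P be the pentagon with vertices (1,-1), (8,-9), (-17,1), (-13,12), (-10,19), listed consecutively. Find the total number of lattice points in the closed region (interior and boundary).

242

The shoelace formula gives twice the area as |(1·(-9) − 8·(-1)) + (8·1 − (-17)·(-9)) + ((-17)·12 − (-13)·1) + ((-13)·19 − (-10)·12) + ((-10)·(-1) − 1·19)| = 473, so the area is 473/2.
Summing gcd(|Δx|,|Δy|) over the edges gives the boundary count: gcd(7,8) + gcd(25,10) + gcd(4,11) + gcd(3,7) + gcd(11,20) = 1+5+1+1+1 = 9.
Pick's theorem gives I = A − B/2 + 1 = 473/2 − 9/2 + 1 = 233, so the closed region contains I + B = 233 + 9 = 242 lattice points.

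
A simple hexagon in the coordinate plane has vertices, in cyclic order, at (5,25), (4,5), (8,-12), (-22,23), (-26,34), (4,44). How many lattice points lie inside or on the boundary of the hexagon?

907

By the shoelace formula, twice the signed area is |(5·5 − 4·25) + (4·(-12) − 8·5) + (8·23 − (-22)·(-12)) + ((-22)·34 − (-26)·23) + ((-26)·44 − 4·34) + (4·25 − 5·44)| = 1793, so the area is 1793/2.
Summing gcd(|Δx|,|Δy|) over the edges gives the boundary count: gcd(1,20) + gcd(4,17) + gcd(30,35) + gcd(4,11) + gcd(30,10) + gcd(1,19) = 1+1+5+1+10+1 = 19.
Pick's theorem gives I = A − B/2 + 1 = 1793/2 − 19/2 + 1 = 888, so the closed region contains I + B = 888 + 19 = 907 lattice points.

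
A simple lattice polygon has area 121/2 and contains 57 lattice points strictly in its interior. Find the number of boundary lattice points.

9

Pick's theorem gives A = I + B/2 − 1, so B = 2(A − I + 1) = 2(121/2 − 57 + 1) = 9.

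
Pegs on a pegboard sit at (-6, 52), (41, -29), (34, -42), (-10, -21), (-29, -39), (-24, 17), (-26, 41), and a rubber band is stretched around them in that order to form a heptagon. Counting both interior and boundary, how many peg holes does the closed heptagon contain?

The shoelace formula gives twice the area as |((-6)·(-29) − 41·52) + (41·(-42) − 34·(-29)) + (34·(-21) − (-10)·(-42)) + ((-10)·(-39) − (-29)·(-21)) + ((-29)·17 − (-24)·(-39)) + ((-24)·41 − (-26)·17) + ((-26)·52 − (-6)·41)| = 7124, so the area is 3562.
The number of boundary lattice points is Σ gcd(|Δx|,|Δy|) = gcd(47,81) + gcd(7,13) + gcd(44,21) + gcd(19,18) + gcd(5,56) + gcd(2,24) + gcd(20,11) = 1+1+1+1+1+2+1 = 8.
Pick's theorem gives I = A − B/2 + 1 = 3562 − 8/2 + 1 = 3559, so the closed region contains I + B = 3559 + 8 = 3567 lattice points.

3567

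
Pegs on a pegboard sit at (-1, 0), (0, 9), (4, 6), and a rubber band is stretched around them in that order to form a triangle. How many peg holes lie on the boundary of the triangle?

Along each edge there are gcd(|Δx|,|Δy|)+1 lattice points, so counting each shared vertex once the boundary has gcd(1,9) + gcd(4,3) + gcd(5,6) = 1+1+1 = 3.

3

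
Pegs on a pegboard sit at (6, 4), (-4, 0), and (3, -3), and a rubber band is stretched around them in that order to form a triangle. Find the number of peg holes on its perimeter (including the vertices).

The number of boundary lattice points is Σ gcd(|Δx|,|Δy|) = gcd(10,4) + gcd(7,3) + gcd(3,7) = 2+1+1 = 4.

4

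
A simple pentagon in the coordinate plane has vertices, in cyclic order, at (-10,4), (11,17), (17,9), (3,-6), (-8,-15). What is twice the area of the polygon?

808

By the shoelace formula, twice the signed area is |[(-10)·17 − 11·4] + [11·9 − 17·17] + [17·(-6) − 3·9] + [3·(-15) − (-8)·(-6)] + [(-8)·4 − (-10)·(-15)]| = 808, so the area is 404.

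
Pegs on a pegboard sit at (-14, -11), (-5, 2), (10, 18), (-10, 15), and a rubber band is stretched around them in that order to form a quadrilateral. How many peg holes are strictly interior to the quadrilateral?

227

Using the shoelace formula, 2A = |((-14)·2 − (-5)·(-11)) + ((-5)·18 − 10·2) + (10·15 − (-10)·18) + ((-10)·(-11) − (-14)·15)| = 457, so the area is 228.5.
Summing gcd(|Δx|,|Δy|) over the edges gives the boundary count: gcd(9,13) + gcd(15,16) + gcd(20,3) + gcd(4,26) = 1+1+1+2 = 5.
Pick's theorem gives I = A − B/2 + 1 = 228.5 − 5/2 + 1 = 227.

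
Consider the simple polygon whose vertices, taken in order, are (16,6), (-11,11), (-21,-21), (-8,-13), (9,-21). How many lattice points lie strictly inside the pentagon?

740

The shoelace formula gives twice the area as |(16·11 − (-11)·6) + ((-11)·(-21) − (-21)·11) + ((-21)·(-13) − (-8)·(-21)) + ((-8)·(-21) − 9·(-13)) + (9·6 − 16·(-21))| = 1484, so the area is 742.
The number of boundary lattice points is Σ gcd(|Δx|,|Δy|) = gcd(27,5) + gcd(10,32) + gcd(13,8) + gcd(17,8) + gcd(7,27) = 1+2+1+1+1 = 6.
By Pick's theorem A = I + B/2 − 1, so I = 742 − 6/2 + 1 = 740.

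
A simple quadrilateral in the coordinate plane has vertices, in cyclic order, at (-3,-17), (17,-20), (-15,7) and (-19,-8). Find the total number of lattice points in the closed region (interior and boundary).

363

Using the shoelace formula, 2A = |((-3)·(-20) − 17·(-17)) + (17·7 − (-15)·(-20)) + ((-15)·(-8) − (-19)·7) + ((-19)·(-17) − (-3)·(-8))| = 720, so the area is 360.
Along each edge there are gcd(|Δx|,|Δy|)+1 lattice points, so counting each shared vertex once the boundary has gcd(20,3) + gcd(32,27) + gcd(4,15) + gcd(16,9) = 1+1+1+1 = 4.
Pick's theorem gives I = A − B/2 + 1 = 360 − 4/2 + 1 = 359, so the closed region contains I + B = 359 + 4 = 363 lattice points.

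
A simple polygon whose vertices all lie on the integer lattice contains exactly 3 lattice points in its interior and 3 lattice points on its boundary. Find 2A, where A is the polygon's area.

7

Pick's theorem states A = I + B/2 − 1, so A = 3 + 3/2 − 1 = 7/2.
Hence 2A = 7.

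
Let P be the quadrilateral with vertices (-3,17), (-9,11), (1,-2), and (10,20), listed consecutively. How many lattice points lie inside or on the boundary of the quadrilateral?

204

By the shoelace formula, twice the signed area is |[(-3)·11 − (-9)·17] + [(-9)·(-2) − 1·11] + [1·20 − 10·(-2)] + [10·17 − (-3)·20]| = 397, so the area is 397/2.
The number of boundary lattice points is Σ gcd(|Δx|,|Δy|) = gcd(6,6) + gcd(10,13) + gcd(9,22) + gcd(13,3) = 6+1+1+1 = 9.
Pick's theorem gives I = A − B/2 + 1 = 397/2 − 9/2 + 1 = 195, so the closed region contains I + B = 195 + 9 = 204 lattice points.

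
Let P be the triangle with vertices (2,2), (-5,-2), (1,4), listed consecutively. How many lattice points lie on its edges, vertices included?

8

The number of boundary lattice points is Σ gcd(|Δx|,|Δy|) = gcd(7,4) + gcd(6,6) + gcd(1,2) = 1+6+1 = 8.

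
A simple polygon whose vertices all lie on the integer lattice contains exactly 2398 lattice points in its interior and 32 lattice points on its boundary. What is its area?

2413

Pick's theorem states A = I + B/2 − 1, so A = 2398 + 32/2 − 1 = 2413.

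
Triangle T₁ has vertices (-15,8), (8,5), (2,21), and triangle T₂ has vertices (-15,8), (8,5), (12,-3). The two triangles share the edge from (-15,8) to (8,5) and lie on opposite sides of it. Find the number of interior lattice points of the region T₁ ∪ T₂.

The union is the simple quadrilateral with vertices (-15,8), (2,21), (8,5), (12,-3) in order.
By the shoelace formula, twice the signed area is |[(-15)·21 − 2·8] + [2·5 − 8·21] + [8·(-3) − 12·5] + [12·8 − (-15)·(-3)]| = 522, so the area is 261.
Summing gcd(|Δx|,|Δy|) over the edges gives the boundary count: gcd(17,13) + gcd(6,16) + gcd(4,8) + gcd(27,11) = 1+2+4+1 = 8.
By Pick's theorem I = A − B/2 + 1 = 261 − 8/2 + 1 = 258.

258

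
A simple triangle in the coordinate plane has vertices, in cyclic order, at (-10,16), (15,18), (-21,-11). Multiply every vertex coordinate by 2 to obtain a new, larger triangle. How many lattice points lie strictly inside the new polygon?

The shoelace formula gives twice the area as |((-10)·18 − 15·16) + (15·(-11) − (-21)·18) + ((-21)·16 − (-10)·(-11))| = 653, so the area is 653/2.
Along each edge there are gcd(|Δx|,|Δy|)+1 lattice points, so counting each shared vertex once the boundary has gcd(25,2) + gcd(36,29) + gcd(11,27) = 1+1+1 = 3.
Scaling by 2 multiplies the area by 2² = 4 (so the new area is 1306) and multiplies the boundary lattice-point count by 2, giving 6.
By Pick's theorem, the interior count of the dilated polygon is 1306 − 6/2 + 1 = 1304.

1304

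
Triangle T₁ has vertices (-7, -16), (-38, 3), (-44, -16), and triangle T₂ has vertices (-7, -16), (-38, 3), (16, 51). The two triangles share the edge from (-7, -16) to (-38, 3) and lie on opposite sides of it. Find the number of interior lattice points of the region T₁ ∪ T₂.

The union is the simple quadrilateral with vertices (-7, -16), (-44, -16), (-38, 3), (16, 51) in order.
The shoelace formula gives twice the area as |[(-7)·(-16) − (-44)·(-16)] + [(-44)·3 − (-38)·(-16)] + [(-38)·51 − 16·3] + [16·(-16) − (-7)·51]| = 3217, so the area is 1608.5.
The number of boundary lattice points is Σ gcd(|Δx|,|Δy|) = gcd(37,0) + gcd(6,19) + gcd(54,48) + gcd(23,67) = 37+1+6+1 = 45.
By Pick's theorem I = A − B/2 + 1 = 1608.5 − 45/2 + 1 = 1587.

1587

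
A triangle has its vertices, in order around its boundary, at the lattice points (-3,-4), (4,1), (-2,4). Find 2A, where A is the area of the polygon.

51

By the shoelace formula, twice the signed area is |((-3)·1 − 4·(-4)) + (4·4 − (-2)·1) + ((-2)·(-4) − (-3)·4)| = 51, so the area is 51/2.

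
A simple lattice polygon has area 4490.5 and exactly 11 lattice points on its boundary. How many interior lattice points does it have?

4486

From Pick's theorem, I = A − B/2 + 1 = 4490.5 − 11/2 + 1 = 4486.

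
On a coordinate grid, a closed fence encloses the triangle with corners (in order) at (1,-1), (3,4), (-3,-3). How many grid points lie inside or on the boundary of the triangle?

By the shoelace formula, twice the signed area is |(1·4 − 3·(-1)) + (3·(-3) − (-3)·4) + ((-3)·(-1) − 1·(-3))| = 16, so the area is 8.
Summing gcd(|Δx|,|Δy|) over the edges gives the boundary count: gcd(2,5) + gcd(6,7) + gcd(4,2) = 1+1+2 = 4.
Pick's theorem gives I = A − B/2 + 1 = 8 − 4/2 + 1 = 7, so the closed region contains I + B = 7 + 4 = 11 lattice points.

11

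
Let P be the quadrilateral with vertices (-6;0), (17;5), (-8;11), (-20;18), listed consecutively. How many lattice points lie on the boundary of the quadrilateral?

5

The number of boundary lattice points is Σ gcd(|Δx|,|Δy|) = gcd(23,5) + gcd(25,6) + gcd(12,7) + gcd(14,18) = 1+1+1+2 = 5.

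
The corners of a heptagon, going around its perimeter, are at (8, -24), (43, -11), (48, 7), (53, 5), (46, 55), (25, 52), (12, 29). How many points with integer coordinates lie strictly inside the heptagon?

Using the shoelace formula, 2A = |(8·(-11) − 43·(-24)) + (43·7 − 48·(-11)) + (48·5 − 53·7) + (53·55 − 46·5) + (46·52 − 25·55) + (25·29 − 12·52) + (12·(-24) − 8·29)| = 4925, so the area is 2462.5.
Along each edge there are gcd(|Δx|,|Δy|)+1 lattice points, so counting each shared vertex once the boundary has gcd(35,13) + gcd(5,18) + gcd(5,2) + gcd(7,50) + gcd(21,3) + gcd(13,23) + gcd(4,53) = 1+1+1+1+3+1+1 = 9.
Pick's theorem gives I = A − B/2 + 1 = 2462.5 − 9/2 + 1 = 2459.

2459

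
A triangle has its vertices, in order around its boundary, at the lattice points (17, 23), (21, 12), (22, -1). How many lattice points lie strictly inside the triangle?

20

The shoelace formula gives twice the area as |[17·12 − 21·23] + [21·(-1) − 22·12] + [22·23 − 17·(-1)]| = 41, so the area is 20.5.
The number of boundary lattice points is Σ gcd(|Δx|,|Δy|) = gcd(4,11) + gcd(1,13) + gcd(5,24) = 1+1+1 = 3.
Pick's theorem gives I = A − B/2 + 1 = 20.5 − 3/2 + 1 = 20.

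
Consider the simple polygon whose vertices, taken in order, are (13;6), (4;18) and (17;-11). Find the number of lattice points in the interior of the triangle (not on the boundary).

Using the shoelace formula, 2A = |(13·18 − 4·6) + (4·(-11) − 17·18) + (17·6 − 13·(-11))| = 105, so the area is 105/2.
Summing gcd(|Δx|,|Δy|) over the edges gives the boundary count: gcd(9,12) + gcd(13,29) + gcd(4,17) = 3+1+1 = 5.
Pick's theorem gives I = A − B/2 + 1 = 105/2 − 5/2 + 1 = 51.

51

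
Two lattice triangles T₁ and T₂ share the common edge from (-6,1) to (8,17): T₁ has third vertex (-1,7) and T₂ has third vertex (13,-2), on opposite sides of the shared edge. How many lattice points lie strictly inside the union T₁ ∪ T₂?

174

The union is the simple quadrilateral with vertices (-6,1), (-1,7), (8,17), (13,-2) in order.
Using the shoelace formula, 2A = |[(-6)·7 − (-1)·1] + [(-1)·17 − 8·7] + [8·(-2) − 13·17] + [13·1 − (-6)·(-2)]| = 350, so the area is 175.
Summing gcd(|Δx|,|Δy|) over the edges gives the boundary count: gcd(5,6) + gcd(9,10) + gcd(5,19) + gcd(19,3) = 1+1+1+1 = 4.
By Pick's theorem I = A − B/2 + 1 = 175 − 4/2 + 1 = 174.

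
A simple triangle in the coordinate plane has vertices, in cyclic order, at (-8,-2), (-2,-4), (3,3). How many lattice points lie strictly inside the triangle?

25

By the shoelace formula, twice the signed area is |((-8)·(-4) − (-2)·(-2)) + ((-2)·3 − 3·(-4)) + (3·(-2) − (-8)·3)| = 52, so the area is 26.
The number of boundary lattice points is Σ gcd(|Δx|,|Δy|) = gcd(6,2) + gcd(5,7) + gcd(11,5) = 2+1+1 = 4.
By Pick's theorem A = I + B/2 − 1, so I = 26 − 4/2 + 1 = 25.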